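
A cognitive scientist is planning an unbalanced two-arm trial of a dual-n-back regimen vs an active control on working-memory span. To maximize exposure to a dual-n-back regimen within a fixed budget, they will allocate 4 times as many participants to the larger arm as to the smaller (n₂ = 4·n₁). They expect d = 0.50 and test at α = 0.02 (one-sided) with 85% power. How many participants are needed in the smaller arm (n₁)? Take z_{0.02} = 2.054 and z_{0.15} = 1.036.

With allocation ratio k = n₂/n₁ = 4, Var(x̄₁−x̄₂) = σ²(1/n₁ + 1/(k·n₁)) = σ²·(k+1)/(k·n₁).
So n₁ = (1 + 1/k)·((z_{α} + z_β)/d)² = 1.250 × (3.090/0.50)².
n₁ = 1.250 × 38.19 = 47.7.
Round up: n₁ = 48, giving n₂ = 4 × 48 = 192.

n₁ = 48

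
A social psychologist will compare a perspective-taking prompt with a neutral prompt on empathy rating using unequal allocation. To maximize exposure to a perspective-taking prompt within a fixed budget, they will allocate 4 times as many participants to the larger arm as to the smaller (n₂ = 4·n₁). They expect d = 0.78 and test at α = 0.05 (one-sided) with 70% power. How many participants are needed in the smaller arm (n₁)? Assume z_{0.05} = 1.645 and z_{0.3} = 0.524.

With allocation ratio k = n₂/n₁ = 4, Var(x̄₁−x̄₂) = σ²(1/n₁ + 1/(k·n₁)) = σ²·(k+1)/(k·n₁).
So n₁ = (1 + 1/k)·((z_{α} + z_β)/d)² = 1.250 × (2.169/0.78)².
n₁ = 1.250 × 7.73 = 9.7.
Round up: n₁ = 10, giving n₂ = 4 × 10 = 40.

n₁ = 10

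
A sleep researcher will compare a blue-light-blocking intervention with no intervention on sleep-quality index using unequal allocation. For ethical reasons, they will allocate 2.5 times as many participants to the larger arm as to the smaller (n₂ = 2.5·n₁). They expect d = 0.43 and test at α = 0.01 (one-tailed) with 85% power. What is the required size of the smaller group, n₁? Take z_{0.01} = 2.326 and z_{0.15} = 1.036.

With allocation ratio k = n₂/n₁ = 2.5, Var(x̄₁−x̄₂) = σ²(1/n₁ + 1/(k·n₁)) = σ²·(k+1)/(k·n₁).
So n₁ = (1 + 1/k)·((z_{α} + z_β)/d)² = 1.400 × (3.362/0.43)².
n₁ = 1.400 × 61.13 = 85.6.
Round up: n₁ = 86, giving n₂ = 2.5 × 86 = 215.

n₁ = 86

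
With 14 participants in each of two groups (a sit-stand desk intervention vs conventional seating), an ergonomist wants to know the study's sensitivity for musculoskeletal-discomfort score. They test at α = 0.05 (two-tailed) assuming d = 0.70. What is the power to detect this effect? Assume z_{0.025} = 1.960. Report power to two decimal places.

power ≈ 0.46

For two equal groups, power = Φ(d·√(n/2) − z_{α/2}).
d·√(n/2) = 0.70 × √(14/2) = 0.70 × 2.646 = 1.852.
z_β = 1.852 − 1.960 = -0.108.
Power = Φ(-0.108) = 0.457.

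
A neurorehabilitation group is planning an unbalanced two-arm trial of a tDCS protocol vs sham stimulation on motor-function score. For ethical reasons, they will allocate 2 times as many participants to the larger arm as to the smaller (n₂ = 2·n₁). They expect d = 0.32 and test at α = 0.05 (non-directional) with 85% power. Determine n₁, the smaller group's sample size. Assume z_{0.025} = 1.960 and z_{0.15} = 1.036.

n₁ = 132

With allocation ratio k = n₂/n₁ = 2, Var(x̄₁−x̄₂) = σ²(1/n₁ + 1/(k·n₁)) = σ²·(k+1)/(k·n₁).
So n₁ = (1 + 1/k)·((z_{α/2} + z_β)/d)² = 1.500 × (2.996/0.32)².
n₁ = 1.500 × 87.66 = 131.5.
Round up: n₁ = 132, giving n₂ = 2 × 132 = 264.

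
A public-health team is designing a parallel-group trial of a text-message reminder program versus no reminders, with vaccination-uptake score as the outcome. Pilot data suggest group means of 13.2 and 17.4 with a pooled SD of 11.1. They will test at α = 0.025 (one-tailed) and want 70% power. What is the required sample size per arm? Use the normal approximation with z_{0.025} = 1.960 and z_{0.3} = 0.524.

n = 87 per group

Cohen's d = |M₁ − M₂| / SD_pooled = |13.2 − 17.4| / 11.1 = 4.2 / 11.1 = 0.378.
For two independent groups with equal n: n = 2·((z_{α} + z_β) / d)².
z_{α} + z_β = 1.960 + 0.524 = 2.484.
n = 2 × (2.484 / 0.378)² = 2 × 6.571² = 2 × 43.18 = 86.4.
Round up to the next whole participant.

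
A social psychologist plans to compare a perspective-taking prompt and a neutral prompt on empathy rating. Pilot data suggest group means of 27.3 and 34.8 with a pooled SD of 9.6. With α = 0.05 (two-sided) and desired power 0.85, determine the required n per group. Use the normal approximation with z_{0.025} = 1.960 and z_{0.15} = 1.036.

Cohen's d = |M₁ − M₂| / SD_pooled = |27.3 − 34.8| / 9.6 = 7.5 / 9.6 = 0.781.
For two independent groups with equal n: n = 2·((z_{α/2} + z_β) / d)².
z_{α/2} + z_β = 1.960 + 1.036 = 2.996.
n = 2 × (2.996 / 0.781)² = 2 × 3.836² = 2 × 14.72 = 29.4.
Round up to the next whole participant.

n = 30 per group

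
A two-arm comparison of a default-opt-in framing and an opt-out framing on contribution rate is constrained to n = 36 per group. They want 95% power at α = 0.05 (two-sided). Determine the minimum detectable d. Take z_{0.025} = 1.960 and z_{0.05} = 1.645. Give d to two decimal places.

d_min ≈ 0.85

For two independent groups of n = 36 each: d_min = (z_{α/2} + z_β)·√(2/n).
z-sum = 1.960 + 1.645 = 3.605.
d_min = 3.605 × √(2/36) = 3.605 × 0.2357 = 0.850.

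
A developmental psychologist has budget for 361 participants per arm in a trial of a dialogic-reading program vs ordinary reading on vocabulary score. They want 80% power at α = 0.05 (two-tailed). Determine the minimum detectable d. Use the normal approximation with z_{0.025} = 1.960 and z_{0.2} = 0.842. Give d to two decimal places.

For two independent groups of n = 361 each: d_min = (z_{α/2} + z_β)·√(2/n).
z-sum = 1.960 + 0.842 = 2.802.
d_min = 2.802 × √(2/361) = 2.802 × 0.0744 = 0.209.

d_min ≈ 0.21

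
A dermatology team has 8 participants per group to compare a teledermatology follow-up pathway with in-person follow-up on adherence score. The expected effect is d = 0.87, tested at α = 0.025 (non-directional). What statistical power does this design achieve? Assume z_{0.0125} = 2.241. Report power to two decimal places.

power ≈ 0.31

For two equal groups, power = Φ(d·√(n/2) − z_{α/2}).
d·√(n/2) = 0.87 × √(8/2) = 0.87 × 2.000 = 1.740.
z_β = 1.740 − 2.241 = -0.501.
Power = Φ(-0.501) = 0.308.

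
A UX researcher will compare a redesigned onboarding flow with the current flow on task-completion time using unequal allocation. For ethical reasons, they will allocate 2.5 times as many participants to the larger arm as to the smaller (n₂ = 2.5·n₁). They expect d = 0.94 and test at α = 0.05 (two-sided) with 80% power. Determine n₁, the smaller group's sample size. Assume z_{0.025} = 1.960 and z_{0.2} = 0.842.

n₁ = 13

With allocation ratio k = n₂/n₁ = 2.5, Var(x̄₁−x̄₂) = σ²(1/n₁ + 1/(k·n₁)) = σ²·(k+1)/(k·n₁).
So n₁ = (1 + 1/k)·((z_{α/2} + z_β)/d)² = 1.400 × (2.802/0.94)².
n₁ = 1.400 × 8.89 = 12.4.
Round up: n₁ = 13, giving n₂ = ⌈2.5 × 13⌉ = ⌈32.5⌉ = 33.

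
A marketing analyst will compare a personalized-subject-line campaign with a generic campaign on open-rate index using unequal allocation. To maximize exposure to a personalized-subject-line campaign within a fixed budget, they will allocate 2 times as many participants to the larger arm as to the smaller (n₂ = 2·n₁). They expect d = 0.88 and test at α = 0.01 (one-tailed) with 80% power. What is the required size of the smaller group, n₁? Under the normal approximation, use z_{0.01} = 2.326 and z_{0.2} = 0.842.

n₁ = 20

With allocation ratio k = n₂/n₁ = 2, Var(x̄₁−x̄₂) = σ²(1/n₁ + 1/(k·n₁)) = σ²·(k+1)/(k·n₁).
So n₁ = (1 + 1/k)·((z_{α} + z_β)/d)² = 1.500 × (3.168/0.88)².
n₁ = 1.500 × 12.96 = 19.4.
Round up: n₁ = 20, giving n₂ = 2 × 20 = 40.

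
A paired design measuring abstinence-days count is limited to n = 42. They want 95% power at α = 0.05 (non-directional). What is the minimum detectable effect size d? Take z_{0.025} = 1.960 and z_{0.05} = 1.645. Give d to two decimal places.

d_min ≈ 0.56

For a single sample (or paired design) of n = 42: d_min = (z_{α/2} + z_β)/√n.
z-sum = 1.960 + 1.645 = 3.605.
d_min = 3.605 / √42 = 3.605 / 6.481 = 0.556.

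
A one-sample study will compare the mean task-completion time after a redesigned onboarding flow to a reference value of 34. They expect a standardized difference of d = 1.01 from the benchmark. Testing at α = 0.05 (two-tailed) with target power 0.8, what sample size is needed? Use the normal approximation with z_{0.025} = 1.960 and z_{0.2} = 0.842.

n = 8

For a one-sample test: n = ((z_{α/2} + z_β) / d)².
z_{α/2} + z_β = 1.960 + 0.842 = 2.802.
n = (2.802 / 1.01)² = 2.774² = 7.70.
Round up.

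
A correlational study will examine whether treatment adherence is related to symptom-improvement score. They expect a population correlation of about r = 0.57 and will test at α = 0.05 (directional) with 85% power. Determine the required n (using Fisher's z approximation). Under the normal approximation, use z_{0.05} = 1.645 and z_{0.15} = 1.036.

Fisher's z: C = ½·ln((1+r)/(1−r)) = ½·ln(3.6512) = 0.6475.
n = ((z_{α} + z_β)/C)² + 3.
(1.645 + 1.036) / 0.6475 = 2.681 / 0.6475 = 4.141.
n = 4.141² + 3 = 17.14 + 3 = 20.1.
Round up.

n = 21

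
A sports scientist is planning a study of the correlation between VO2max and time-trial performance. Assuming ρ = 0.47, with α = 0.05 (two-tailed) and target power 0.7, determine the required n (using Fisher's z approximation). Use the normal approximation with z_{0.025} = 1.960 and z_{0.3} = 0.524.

Fisher's z: C = ½·ln((1+r)/(1−r)) = ½·ln(2.7736) = 0.5101.
n = ((z_{α/2} + z_β)/C)² + 3.
(1.960 + 0.524) / 0.5101 = 2.484 / 0.5101 = 4.870.
n = 4.870² + 3 = 23.71 + 3 = 26.7.
Round up.

n = 27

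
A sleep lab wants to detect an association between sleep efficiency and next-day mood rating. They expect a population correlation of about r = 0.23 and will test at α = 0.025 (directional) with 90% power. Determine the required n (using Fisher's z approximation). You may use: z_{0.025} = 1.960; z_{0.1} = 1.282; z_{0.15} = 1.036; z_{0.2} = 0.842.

Fisher's z: C = ½·ln((1+r)/(1−r)) = ½·ln(1.5974) = 0.2342.
n = ((z_{α} + z_β)/C)² + 3.
(1.960 + 1.282) / 0.2342 = 3.242 / 0.2342 = 13.843.
n = 13.843² + 3 = 191.63 + 3 = 194.6.
Round up.

n = 195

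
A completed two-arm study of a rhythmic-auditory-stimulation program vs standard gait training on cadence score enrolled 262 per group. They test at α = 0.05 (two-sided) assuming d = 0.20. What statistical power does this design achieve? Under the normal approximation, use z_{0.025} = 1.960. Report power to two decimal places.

power ≈ 0.63

For two equal groups, power = Φ(d·√(n/2) − z_{α/2}).
d·√(n/2) = 0.20 × √(262/2) = 0.20 × 11.446 = 2.289.
z_β = 2.289 − 1.960 = 0.329.
Power = Φ(0.329) = 0.629.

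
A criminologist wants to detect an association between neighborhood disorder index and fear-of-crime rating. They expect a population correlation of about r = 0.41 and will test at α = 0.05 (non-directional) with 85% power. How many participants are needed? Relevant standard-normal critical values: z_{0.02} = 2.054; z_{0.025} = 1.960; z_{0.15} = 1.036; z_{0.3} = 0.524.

n = 51

Fisher's z: C = ½·ln((1+r)/(1−r)) = ½·ln(2.3898) = 0.4356.
n = ((z_{α/2} + z_β)/C)² + 3.
(1.960 + 1.036) / 0.4356 = 2.996 / 0.4356 = 6.878.
n = 6.878² + 3 = 47.31 + 3 = 50.3.
Round up.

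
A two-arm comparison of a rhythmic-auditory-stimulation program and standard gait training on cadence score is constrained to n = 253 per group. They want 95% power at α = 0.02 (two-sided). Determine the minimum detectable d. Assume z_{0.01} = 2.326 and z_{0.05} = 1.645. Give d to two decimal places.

For two independent groups of n = 253 each: d_min = (z_{α/2} + z_β)·√(2/n).
z-sum = 2.326 + 1.645 = 3.971.
d_min = 3.971 × √(2/253) = 3.971 × 0.0889 = 0.353.

d_min ≈ 0.35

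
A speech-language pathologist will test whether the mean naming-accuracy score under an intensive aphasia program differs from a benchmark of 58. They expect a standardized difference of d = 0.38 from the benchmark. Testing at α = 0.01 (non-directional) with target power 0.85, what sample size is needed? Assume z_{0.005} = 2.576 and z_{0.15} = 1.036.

n = 91

For a one-sample test: n = ((z_{α/2} + z_β) / d)².
z_{α/2} + z_β = 2.576 + 1.036 = 3.612.
n = (3.612 / 0.38)² = 9.505² = 90.35.
Round up.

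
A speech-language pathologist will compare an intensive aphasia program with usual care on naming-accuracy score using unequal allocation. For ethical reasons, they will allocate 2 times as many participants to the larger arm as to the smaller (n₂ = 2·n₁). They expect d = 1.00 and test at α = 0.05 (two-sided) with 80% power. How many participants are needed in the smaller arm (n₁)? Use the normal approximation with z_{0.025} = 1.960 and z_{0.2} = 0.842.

With allocation ratio k = n₂/n₁ = 2, Var(x̄₁−x̄₂) = σ²(1/n₁ + 1/(k·n₁)) = σ²·(k+1)/(k·n₁).
So n₁ = (1 + 1/k)·((z_{α/2} + z_β)/d)² = 1.500 × (2.802/1.00)².
n₁ = 1.500 × 7.85 = 11.8.
Round up: n₁ = 12, giving n₂ = 2 × 12 = 24.

n₁ = 12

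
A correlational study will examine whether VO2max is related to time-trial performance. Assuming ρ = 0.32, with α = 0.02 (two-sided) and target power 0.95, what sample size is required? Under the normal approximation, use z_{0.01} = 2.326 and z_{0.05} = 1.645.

Fisher's z: C = ½·ln((1+r)/(1−r)) = ½·ln(1.9412) = 0.3316.
n = ((z_{α/2} + z_β)/C)² + 3.
(2.326 + 1.645) / 0.3316 = 3.971 / 0.3316 = 11.975.
n = 11.975² + 3 = 143.41 + 3 = 146.4.
Round up.

n = 147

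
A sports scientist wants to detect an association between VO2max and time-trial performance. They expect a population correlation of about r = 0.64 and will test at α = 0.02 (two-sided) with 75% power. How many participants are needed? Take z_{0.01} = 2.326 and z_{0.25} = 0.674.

Fisher's z: C = ½·ln((1+r)/(1−r)) = ½·ln(4.5556) = 0.7582.
n = ((z_{α/2} + z_β)/C)² + 3.
(2.326 + 0.674) / 0.7582 = 3.000 / 0.7582 = 3.957.
n = 3.957² + 3 = 15.66 + 3 = 18.7.
Round up.

n = 19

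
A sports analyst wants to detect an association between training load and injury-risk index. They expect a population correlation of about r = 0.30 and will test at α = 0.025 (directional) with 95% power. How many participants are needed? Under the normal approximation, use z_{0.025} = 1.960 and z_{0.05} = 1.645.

n = 139

Fisher's z: C = ½·ln((1+r)/(1−r)) = ½·ln(1.8571) = 0.3095.
n = ((z_{α} + z_β)/C)² + 3.
(1.960 + 1.645) / 0.3095 = 3.605 / 0.3095 = 11.648.
n = 11.648² + 3 = 135.67 + 3 = 138.7.
Round up.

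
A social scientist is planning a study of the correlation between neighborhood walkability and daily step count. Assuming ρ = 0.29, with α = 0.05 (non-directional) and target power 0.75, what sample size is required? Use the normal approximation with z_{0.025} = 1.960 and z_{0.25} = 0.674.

Fisher's z: C = ½·ln((1+r)/(1−r)) = ½·ln(1.8169) = 0.2986.
n = ((z_{α/2} + z_β)/C)² + 3.
(1.960 + 0.674) / 0.2986 = 2.634 / 0.2986 = 8.821.
n = 8.821² + 3 = 77.81 + 3 = 80.8.
Round up.

n = 81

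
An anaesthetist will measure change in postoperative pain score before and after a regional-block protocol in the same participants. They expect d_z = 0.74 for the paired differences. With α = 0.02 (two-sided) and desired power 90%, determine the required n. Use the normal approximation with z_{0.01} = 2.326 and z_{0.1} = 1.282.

n = 24 pairs

For a paired (one-sample on differences) test: n = ((z_{α/2} + z_β) / d)².
z_{α/2} + z_β = 2.326 + 1.282 = 3.608.
n = (3.608 / 0.74)² = 4.876² = 23.77.
Round up.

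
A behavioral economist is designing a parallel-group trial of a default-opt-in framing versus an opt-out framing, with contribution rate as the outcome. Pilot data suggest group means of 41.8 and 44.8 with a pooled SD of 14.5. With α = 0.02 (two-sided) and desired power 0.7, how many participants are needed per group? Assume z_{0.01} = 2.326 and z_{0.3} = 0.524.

n = 380 per group

Cohen's d = |M₁ − M₂| / SD_pooled = |41.8 − 44.8| / 14.5 = 3.0 / 14.5 = 0.207.
For two independent groups with equal n: n = 2·((z_{α/2} + z_β) / d)².
z_{α/2} + z_β = 2.326 + 0.524 = 2.850.
n = 2 × (2.850 / 0.207)² = 2 × 13.768² = 2 × 189.56 = 379.1.
Round up to the next whole participant.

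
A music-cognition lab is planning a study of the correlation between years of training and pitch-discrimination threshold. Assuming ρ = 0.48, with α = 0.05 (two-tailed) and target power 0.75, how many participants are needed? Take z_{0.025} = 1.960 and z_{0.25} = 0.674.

Fisher's z: C = ½·ln((1+r)/(1−r)) = ½·ln(2.8462) = 0.5230.
n = ((z_{α/2} + z_β)/C)² + 3.
(1.960 + 0.674) / 0.5230 = 2.634 / 0.5230 = 5.036.
n = 5.036² + 3 = 25.36 + 3 = 28.4.
Round up.

n = 29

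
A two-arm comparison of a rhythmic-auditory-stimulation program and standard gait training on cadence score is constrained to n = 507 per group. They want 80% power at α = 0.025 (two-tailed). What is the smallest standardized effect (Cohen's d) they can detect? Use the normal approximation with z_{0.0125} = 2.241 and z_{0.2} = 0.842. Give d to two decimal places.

For two independent groups of n = 507 each: d_min = (z_{α/2} + z_β)·√(2/n).
z-sum = 2.241 + 0.842 = 3.083.
d_min = 3.083 × √(2/507) = 3.083 × 0.0628 = 0.194.

d_min ≈ 0.19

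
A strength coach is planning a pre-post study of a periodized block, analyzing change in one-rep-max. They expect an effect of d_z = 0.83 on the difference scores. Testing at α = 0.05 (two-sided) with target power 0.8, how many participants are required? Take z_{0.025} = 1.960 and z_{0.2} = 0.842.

For a paired (one-sample on differences) test: n = ((z_{α/2} + z_β) / d)².
z_{α/2} + z_β = 1.960 + 0.842 = 2.802.
n = (2.802 / 0.83)² = 3.376² = 11.40.
Round up.

n = 12 pairs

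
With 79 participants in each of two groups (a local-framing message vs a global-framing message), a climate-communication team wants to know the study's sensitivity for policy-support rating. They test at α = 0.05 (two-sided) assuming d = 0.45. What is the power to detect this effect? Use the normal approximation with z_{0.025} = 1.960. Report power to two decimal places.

For two equal groups, power = Φ(d·√(n/2) − z_{α/2}).
d·√(n/2) = 0.45 × √(79/2) = 0.45 × 6.285 = 2.828.
z_β = 2.828 − 1.960 = 0.868.
Power = Φ(0.868) = 0.807.

power ≈ 0.81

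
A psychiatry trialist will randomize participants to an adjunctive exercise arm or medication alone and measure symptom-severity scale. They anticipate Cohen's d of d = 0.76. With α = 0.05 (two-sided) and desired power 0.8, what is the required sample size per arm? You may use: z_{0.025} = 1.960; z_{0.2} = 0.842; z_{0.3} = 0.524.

For two independent groups with equal n: n = 2·((z_{α/2} + z_β) / d)².
z_{α/2} + z_β = 1.960 + 0.842 = 2.802.
n = 2 × (2.802 / 0.76)² = 2 × 3.687² = 2 × 13.59 = 27.2.
Round up to the next whole participant.

n = 28 per group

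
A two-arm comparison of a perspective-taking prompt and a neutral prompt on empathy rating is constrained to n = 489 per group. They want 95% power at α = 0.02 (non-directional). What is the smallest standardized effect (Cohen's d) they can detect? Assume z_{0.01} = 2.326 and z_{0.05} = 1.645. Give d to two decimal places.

For two independent groups of n = 489 each: d_min = (z_{α/2} + z_β)·√(2/n).
z-sum = 2.326 + 1.645 = 3.971.
d_min = 3.971 × √(2/489) = 3.971 × 0.0640 = 0.254.

d_min ≈ 0.25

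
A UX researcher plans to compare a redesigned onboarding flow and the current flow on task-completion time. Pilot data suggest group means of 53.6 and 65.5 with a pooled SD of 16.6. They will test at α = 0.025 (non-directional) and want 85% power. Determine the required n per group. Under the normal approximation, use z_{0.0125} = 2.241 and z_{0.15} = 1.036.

Cohen's d = |M₁ − M₂| / SD_pooled = |53.6 − 65.5| / 16.6 = 11.9 / 16.6 = 0.717.
For two independent groups with equal n: n = 2·((z_{α/2} + z_β) / d)².
z_{α/2} + z_β = 2.241 + 1.036 = 3.277.
n = 2 × (3.277 / 0.717)² = 2 × 4.570² = 2 × 20.89 = 41.8.
Round up to the next whole participant.

n = 42 per group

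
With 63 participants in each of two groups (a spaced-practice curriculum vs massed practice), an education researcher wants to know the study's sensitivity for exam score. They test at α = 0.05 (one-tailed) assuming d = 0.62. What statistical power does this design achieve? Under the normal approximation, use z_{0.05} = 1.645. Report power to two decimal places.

power ≈ 0.97

For two equal groups, power = Φ(d·√(n/2) − z_{α}).
d·√(n/2) = 0.62 × √(63/2) = 0.62 × 5.612 = 3.480.
z_β = 3.480 − 1.645 = 1.835.
Power = Φ(1.835) = 0.967.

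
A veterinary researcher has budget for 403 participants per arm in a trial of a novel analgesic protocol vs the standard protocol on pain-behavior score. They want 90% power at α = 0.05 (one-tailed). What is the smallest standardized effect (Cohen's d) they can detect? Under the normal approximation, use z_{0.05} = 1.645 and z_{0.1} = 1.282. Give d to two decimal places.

d_min ≈ 0.21

For two independent groups of n = 403 each: d_min = (z_{α} + z_β)·√(2/n).
z-sum = 1.645 + 1.282 = 2.927.
d_min = 2.927 × √(2/403) = 2.927 × 0.0704 = 0.206.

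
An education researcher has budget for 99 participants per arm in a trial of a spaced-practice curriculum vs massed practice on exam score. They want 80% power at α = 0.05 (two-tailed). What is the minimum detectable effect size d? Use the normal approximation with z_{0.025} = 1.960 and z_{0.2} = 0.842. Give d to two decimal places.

d_min ≈ 0.40

For two independent groups of n = 99 each: d_min = (z_{α/2} + z_β)·√(2/n).
z-sum = 1.960 + 0.842 = 2.802.
d_min = 2.802 × √(2/99) = 2.802 × 0.1421 = 0.398.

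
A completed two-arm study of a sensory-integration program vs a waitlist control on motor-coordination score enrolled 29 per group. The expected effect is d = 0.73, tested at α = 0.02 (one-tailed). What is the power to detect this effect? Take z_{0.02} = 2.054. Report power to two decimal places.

For two equal groups, power = Φ(d·√(n/2) − z_{α}).
d·√(n/2) = 0.73 × √(29/2) = 0.73 × 3.808 = 2.780.
z_β = 2.780 − 2.054 = 0.726.
Power = Φ(0.726) = 0.766.

power ≈ 0.77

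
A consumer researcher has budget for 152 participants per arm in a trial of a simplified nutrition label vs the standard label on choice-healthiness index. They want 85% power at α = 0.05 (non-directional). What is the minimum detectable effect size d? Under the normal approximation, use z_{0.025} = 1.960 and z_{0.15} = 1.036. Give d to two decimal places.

d_min ≈ 0.34

For two independent groups of n = 152 each: d_min = (z_{α/2} + z_β)·√(2/n).
z-sum = 1.960 + 1.036 = 2.996.
d_min = 2.996 × √(2/152) = 2.996 × 0.1147 = 0.344.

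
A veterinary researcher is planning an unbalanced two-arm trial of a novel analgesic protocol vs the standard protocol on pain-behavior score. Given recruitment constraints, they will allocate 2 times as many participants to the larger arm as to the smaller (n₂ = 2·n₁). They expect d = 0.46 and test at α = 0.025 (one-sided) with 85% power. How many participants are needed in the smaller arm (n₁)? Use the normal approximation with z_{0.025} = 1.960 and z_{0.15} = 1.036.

With allocation ratio k = n₂/n₁ = 2, Var(x̄₁−x̄₂) = σ²(1/n₁ + 1/(k·n₁)) = σ²·(k+1)/(k·n₁).
So n₁ = (1 + 1/k)·((z_{α} + z_β)/d)² = 1.500 × (2.996/0.46)².
n₁ = 1.500 × 42.42 = 63.6.
Round up: n₁ = 64, giving n₂ = 2 × 64 = 128.

n₁ = 64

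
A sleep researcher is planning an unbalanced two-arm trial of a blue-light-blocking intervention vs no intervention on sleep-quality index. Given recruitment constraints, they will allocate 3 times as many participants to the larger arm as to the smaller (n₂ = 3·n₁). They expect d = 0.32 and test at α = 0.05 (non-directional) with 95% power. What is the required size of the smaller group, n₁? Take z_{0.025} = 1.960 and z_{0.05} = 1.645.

n₁ = 170

With allocation ratio k = n₂/n₁ = 3, Var(x̄₁−x̄₂) = σ²(1/n₁ + 1/(k·n₁)) = σ²·(k+1)/(k·n₁).
So n₁ = (1 + 1/k)·((z_{α/2} + z_β)/d)² = 1.333 × (3.605/0.32)².
n₁ = 1.333 × 126.91 = 169.2.
Round up: n₁ = 170, giving n₂ = 3 × 170 = 510.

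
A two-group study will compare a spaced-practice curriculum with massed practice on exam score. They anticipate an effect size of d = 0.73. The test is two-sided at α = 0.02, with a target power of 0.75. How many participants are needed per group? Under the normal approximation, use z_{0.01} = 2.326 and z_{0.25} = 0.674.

For two independent groups with equal n: n = 2·((z_{α/2} + z_β) / d)².
z_{α/2} + z_β = 2.326 + 0.674 = 3.000.
n = 2 × (3.000 / 0.73)² = 2 × 4.110² = 2 × 16.89 = 33.8.
Round up to the next whole participant.

n = 34 per group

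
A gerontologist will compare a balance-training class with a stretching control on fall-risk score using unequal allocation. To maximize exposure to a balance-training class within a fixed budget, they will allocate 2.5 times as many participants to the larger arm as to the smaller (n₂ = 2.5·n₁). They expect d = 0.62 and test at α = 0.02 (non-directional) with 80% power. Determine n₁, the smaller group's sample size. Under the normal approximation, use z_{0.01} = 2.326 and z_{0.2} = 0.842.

n₁ = 37

With allocation ratio k = n₂/n₁ = 2.5, Var(x̄₁−x̄₂) = σ²(1/n₁ + 1/(k·n₁)) = σ²·(k+1)/(k·n₁).
So n₁ = (1 + 1/k)·((z_{α/2} + z_β)/d)² = 1.400 × (3.168/0.62)².
n₁ = 1.400 × 26.11 = 36.6.
Round up: n₁ = 37, giving n₂ = ⌈2.5 × 37⌉ = ⌈92.5⌉ = 93.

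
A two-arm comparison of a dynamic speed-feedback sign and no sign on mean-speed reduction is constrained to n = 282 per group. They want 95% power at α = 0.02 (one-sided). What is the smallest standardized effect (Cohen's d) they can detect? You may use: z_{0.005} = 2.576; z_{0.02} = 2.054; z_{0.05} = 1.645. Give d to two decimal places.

d_min ≈ 0.31

For two independent groups of n = 282 each: d_min = (z_{α} + z_β)·√(2/n).
z-sum = 2.054 + 1.645 = 3.699.
d_min = 3.699 × √(2/282) = 3.699 × 0.0842 = 0.312.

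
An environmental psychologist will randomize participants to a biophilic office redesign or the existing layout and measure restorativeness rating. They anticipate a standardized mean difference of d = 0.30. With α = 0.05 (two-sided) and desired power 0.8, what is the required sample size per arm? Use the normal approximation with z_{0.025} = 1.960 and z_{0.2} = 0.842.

For two independent groups with equal n: n = 2·((z_{α/2} + z_β) / d)².
z_{α/2} + z_β = 1.960 + 0.842 = 2.802.
n = 2 × (2.802 / 0.30)² = 2 × 9.340² = 2 × 87.24 = 174.5.
Round up to the next whole participant.

n = 175 per group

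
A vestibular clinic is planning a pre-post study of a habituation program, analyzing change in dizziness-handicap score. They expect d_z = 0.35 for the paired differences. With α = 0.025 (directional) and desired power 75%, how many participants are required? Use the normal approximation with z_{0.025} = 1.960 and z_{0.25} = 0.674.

For a paired (one-sample on differences) test: n = ((z_{α} + z_β) / d)².
z_{α} + z_β = 1.960 + 0.674 = 2.634.
n = (2.634 / 0.35)² = 7.526² = 56.64.
Round up.

n = 57 pairs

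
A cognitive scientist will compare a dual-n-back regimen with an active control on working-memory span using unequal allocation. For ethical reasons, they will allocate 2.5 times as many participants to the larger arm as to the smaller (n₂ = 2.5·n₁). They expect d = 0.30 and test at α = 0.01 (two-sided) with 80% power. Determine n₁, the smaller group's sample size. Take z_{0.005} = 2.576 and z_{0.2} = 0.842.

n₁ = 182

With allocation ratio k = n₂/n₁ = 2.5, Var(x̄₁−x̄₂) = σ²(1/n₁ + 1/(k·n₁)) = σ²·(k+1)/(k·n₁).
So n₁ = (1 + 1/k)·((z_{α/2} + z_β)/d)² = 1.400 × (3.418/0.30)².
n₁ = 1.400 × 129.81 = 181.7.
Round up: n₁ = 182, giving n₂ = 2.5 × 182 = 455.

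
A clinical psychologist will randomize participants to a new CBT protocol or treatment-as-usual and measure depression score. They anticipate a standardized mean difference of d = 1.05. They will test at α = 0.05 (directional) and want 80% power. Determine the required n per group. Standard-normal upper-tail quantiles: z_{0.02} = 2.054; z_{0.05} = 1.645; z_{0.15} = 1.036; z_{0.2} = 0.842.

For two independent groups with equal n: n = 2·((z_{α} + z_β) / d)².
z_{α} + z_β = 1.645 + 0.842 = 2.487.
n = 2 × (2.487 / 1.05)² = 2 × 2.369² = 2 × 5.61 = 11.2.
Round up to the next whole participant.

n = 12 per group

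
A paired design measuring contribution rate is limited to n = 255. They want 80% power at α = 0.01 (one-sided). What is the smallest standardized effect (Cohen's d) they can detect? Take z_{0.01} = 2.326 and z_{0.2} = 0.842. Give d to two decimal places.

d_min ≈ 0.20

For a single sample (or paired design) of n = 255: d_min = (z_{α} + z_β)/√n.
z-sum = 2.326 + 0.842 = 3.168.
d_min = 3.168 / √255 = 3.168 / 15.969 = 0.198.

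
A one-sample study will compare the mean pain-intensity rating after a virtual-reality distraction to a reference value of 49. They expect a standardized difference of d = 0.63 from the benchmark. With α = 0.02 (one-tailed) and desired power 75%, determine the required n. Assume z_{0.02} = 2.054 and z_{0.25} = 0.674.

n = 19

For a one-sample test: n = ((z_{α} + z_β) / d)².
z_{α} + z_β = 2.054 + 0.674 = 2.728.
n = (2.728 / 0.63)² = 4.330² = 18.75.
Round up.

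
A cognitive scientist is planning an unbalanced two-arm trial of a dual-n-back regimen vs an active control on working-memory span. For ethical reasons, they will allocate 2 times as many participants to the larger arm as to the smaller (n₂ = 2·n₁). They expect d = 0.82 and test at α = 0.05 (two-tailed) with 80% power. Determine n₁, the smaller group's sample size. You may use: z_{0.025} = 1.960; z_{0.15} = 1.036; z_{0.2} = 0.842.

With allocation ratio k = n₂/n₁ = 2, Var(x̄₁−x̄₂) = σ²(1/n₁ + 1/(k·n₁)) = σ²·(k+1)/(k·n₁).
So n₁ = (1 + 1/k)·((z_{α/2} + z_β)/d)² = 1.500 × (2.802/0.82)².
n₁ = 1.500 × 11.68 = 17.5.
Round up: n₁ = 18, giving n₂ = 2 × 18 = 36.

n₁ = 18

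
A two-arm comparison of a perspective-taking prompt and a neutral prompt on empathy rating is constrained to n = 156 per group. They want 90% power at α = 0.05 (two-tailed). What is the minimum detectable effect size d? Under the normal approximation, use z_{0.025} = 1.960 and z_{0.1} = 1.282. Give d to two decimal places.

For two independent groups of n = 156 each: d_min = (z_{α/2} + z_β)·√(2/n).
z-sum = 1.960 + 1.282 = 3.242.
d_min = 3.242 × √(2/156) = 3.242 × 0.1132 = 0.367.

d_min ≈ 0.37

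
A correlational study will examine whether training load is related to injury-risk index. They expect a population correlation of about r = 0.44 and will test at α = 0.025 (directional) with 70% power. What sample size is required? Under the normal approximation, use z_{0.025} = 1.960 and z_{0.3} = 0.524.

n = 31

Fisher's z: C = ½·ln((1+r)/(1−r)) = ½·ln(2.5714) = 0.4722.
n = ((z_{α} + z_β)/C)² + 3.
(1.960 + 0.524) / 0.4722 = 2.484 / 0.4722 = 5.260.
n = 5.260² + 3 = 27.67 + 3 = 30.7.
Round up.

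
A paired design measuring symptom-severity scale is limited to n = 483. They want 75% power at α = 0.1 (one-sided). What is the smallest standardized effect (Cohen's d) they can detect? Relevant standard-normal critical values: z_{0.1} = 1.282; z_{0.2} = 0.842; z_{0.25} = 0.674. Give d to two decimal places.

d_min ≈ 0.09

For a single sample (or paired design) of n = 483: d_min = (z_{α} + z_β)/√n.
z-sum = 1.282 + 0.674 = 1.956.
d_min = 1.956 / √483 = 1.956 / 21.977 = 0.089.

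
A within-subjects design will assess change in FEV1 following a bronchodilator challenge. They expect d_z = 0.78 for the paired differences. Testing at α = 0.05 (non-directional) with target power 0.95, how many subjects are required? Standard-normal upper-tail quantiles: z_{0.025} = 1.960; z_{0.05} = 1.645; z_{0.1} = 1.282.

n = 22 pairs

For a paired (one-sample on differences) test: n = ((z_{α/2} + z_β) / d)².
z_{α/2} + z_β = 1.960 + 1.645 = 3.605.
n = (3.605 / 0.78)² = 4.622² = 21.36.
Round up.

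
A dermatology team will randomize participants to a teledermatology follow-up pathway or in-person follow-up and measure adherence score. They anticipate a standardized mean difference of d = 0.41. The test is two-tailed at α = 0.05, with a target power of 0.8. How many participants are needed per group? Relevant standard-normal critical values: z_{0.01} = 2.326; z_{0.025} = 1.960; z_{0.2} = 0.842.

For two independent groups with equal n: n = 2·((z_{α/2} + z_β) / d)².
z_{α/2} + z_β = 1.960 + 0.842 = 2.802.
n = 2 × (2.802 / 0.41)² = 2 × 6.834² = 2 × 46.71 = 93.4.
Round up to the next whole participant.

n = 94 per group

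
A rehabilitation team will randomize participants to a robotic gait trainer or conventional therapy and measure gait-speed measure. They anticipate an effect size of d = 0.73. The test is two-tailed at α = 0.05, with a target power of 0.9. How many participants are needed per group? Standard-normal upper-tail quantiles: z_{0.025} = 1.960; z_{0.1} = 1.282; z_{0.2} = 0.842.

n = 40 per group

For two independent groups with equal n: n = 2·((z_{α/2} + z_β) / d)².
z_{α/2} + z_β = 1.960 + 1.282 = 3.242.
n = 2 × (3.242 / 0.73)² = 2 × 4.441² = 2 × 19.72 = 39.4.
Round up to the next whole participant.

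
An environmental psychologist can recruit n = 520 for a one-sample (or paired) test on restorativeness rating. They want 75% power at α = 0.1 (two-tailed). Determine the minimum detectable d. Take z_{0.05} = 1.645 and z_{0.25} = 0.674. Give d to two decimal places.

For a single sample (or paired design) of n = 520: d_min = (z_{α/2} + z_β)/√n.
z-sum = 1.645 + 0.674 = 2.319.
d_min = 2.319 / √520 = 2.319 / 22.804 = 0.102.

d_min ≈ 0.10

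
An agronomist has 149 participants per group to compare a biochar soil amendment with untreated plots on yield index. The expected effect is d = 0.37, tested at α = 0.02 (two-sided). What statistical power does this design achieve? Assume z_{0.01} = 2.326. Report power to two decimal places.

power ≈ 0.81

For two equal groups, power = Φ(d·√(n/2) − z_{α/2}).
d·√(n/2) = 0.37 × √(149/2) = 0.37 × 8.631 = 3.194.
z_β = 3.194 − 2.326 = 0.868.
Power = Φ(0.868) = 0.807.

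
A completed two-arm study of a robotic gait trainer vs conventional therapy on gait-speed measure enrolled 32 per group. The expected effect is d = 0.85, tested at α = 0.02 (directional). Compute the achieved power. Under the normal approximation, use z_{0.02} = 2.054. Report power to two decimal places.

power ≈ 0.91

For two equal groups, power = Φ(d·√(n/2) − z_{α}).
d·√(n/2) = 0.85 × √(32/2) = 0.85 × 4.000 = 3.400.
z_β = 3.400 − 2.054 = 1.346.
Power = Φ(1.346) = 0.911.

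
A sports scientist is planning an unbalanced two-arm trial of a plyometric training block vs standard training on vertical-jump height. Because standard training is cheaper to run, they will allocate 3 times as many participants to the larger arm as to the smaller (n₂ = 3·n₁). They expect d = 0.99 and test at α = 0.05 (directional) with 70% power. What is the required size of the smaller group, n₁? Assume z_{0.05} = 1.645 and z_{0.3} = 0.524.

n₁ = 7

With allocation ratio k = n₂/n₁ = 3, Var(x̄₁−x̄₂) = σ²(1/n₁ + 1/(k·n₁)) = σ²·(k+1)/(k·n₁).
So n₁ = (1 + 1/k)·((z_{α} + z_β)/d)² = 1.333 × (2.169/0.99)².
n₁ = 1.333 × 4.80 = 6.4.
Round up: n₁ = 7, giving n₂ = 3 × 7 = 21.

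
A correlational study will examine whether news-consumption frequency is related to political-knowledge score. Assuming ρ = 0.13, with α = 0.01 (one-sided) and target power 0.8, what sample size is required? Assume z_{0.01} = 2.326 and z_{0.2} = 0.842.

n = 591

Fisher's z: C = ½·ln((1+r)/(1−r)) = ½·ln(1.2989) = 0.1307.
n = ((z_{α} + z_β)/C)² + 3.
(2.326 + 0.842) / 0.1307 = 3.168 / 0.1307 = 24.239.
n = 24.239² + 3 = 587.52 + 3 = 590.5.
Round up.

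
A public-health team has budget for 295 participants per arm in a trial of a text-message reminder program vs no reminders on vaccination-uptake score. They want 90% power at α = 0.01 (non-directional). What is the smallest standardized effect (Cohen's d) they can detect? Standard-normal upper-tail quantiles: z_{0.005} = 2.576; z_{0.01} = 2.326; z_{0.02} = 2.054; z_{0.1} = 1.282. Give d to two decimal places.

For two independent groups of n = 295 each: d_min = (z_{α/2} + z_β)·√(2/n).
z-sum = 2.576 + 1.282 = 3.858.
d_min = 3.858 × √(2/295) = 3.858 × 0.0823 = 0.318.

d_min ≈ 0.32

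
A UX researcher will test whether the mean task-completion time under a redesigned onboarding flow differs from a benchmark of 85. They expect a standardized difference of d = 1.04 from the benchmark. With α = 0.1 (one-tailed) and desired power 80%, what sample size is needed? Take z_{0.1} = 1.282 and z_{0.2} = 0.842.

For a one-sample test: n = ((z_{α} + z_β) / d)².
z_{α} + z_β = 1.282 + 0.842 = 2.124.
n = (2.124 / 1.04)² = 2.042² = 4.17.
Round up.

n = 5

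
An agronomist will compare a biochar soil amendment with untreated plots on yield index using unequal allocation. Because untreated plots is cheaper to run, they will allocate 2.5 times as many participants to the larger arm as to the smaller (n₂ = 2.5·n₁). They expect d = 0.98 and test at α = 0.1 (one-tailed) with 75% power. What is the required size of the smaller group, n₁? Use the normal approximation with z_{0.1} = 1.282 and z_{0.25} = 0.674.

n₁ = 6

With allocation ratio k = n₂/n₁ = 2.5, Var(x̄₁−x̄₂) = σ²(1/n₁ + 1/(k·n₁)) = σ²·(k+1)/(k·n₁).
So n₁ = (1 + 1/k)·((z_{α} + z_β)/d)² = 1.400 × (1.956/0.98)².
n₁ = 1.400 × 3.98 = 5.6.
Round up: n₁ = 6, giving n₂ = 2.5 × 6 = 15.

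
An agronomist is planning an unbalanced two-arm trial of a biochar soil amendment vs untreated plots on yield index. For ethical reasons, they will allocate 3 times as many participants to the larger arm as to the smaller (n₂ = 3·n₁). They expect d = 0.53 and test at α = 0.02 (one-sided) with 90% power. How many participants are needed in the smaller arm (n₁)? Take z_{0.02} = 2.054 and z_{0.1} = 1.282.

With allocation ratio k = n₂/n₁ = 3, Var(x̄₁−x̄₂) = σ²(1/n₁ + 1/(k·n₁)) = σ²·(k+1)/(k·n₁).
So n₁ = (1 + 1/k)·((z_{α} + z_β)/d)² = 1.333 × (3.336/0.53)².
n₁ = 1.333 × 39.62 = 52.8.
Round up: n₁ = 53, giving n₂ = 3 × 53 = 159.

n₁ = 53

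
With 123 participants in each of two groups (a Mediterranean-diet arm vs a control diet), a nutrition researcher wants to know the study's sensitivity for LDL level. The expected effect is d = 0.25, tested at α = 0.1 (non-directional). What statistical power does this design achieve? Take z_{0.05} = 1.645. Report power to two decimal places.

For two equal groups, power = Φ(d·√(n/2) − z_{α/2}).
d·√(n/2) = 0.25 × √(123/2) = 0.25 × 7.842 = 1.961.
z_β = 1.961 − 1.645 = 0.316.
Power = Φ(0.316) = 0.624.

power ≈ 0.62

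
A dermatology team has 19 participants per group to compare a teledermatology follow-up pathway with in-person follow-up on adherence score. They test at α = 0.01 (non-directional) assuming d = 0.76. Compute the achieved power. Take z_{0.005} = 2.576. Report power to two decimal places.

For two equal groups, power = Φ(d·√(n/2) − z_{α/2}).
d·√(n/2) = 0.76 × √(19/2) = 0.76 × 3.082 = 2.342.
z_β = 2.342 − 2.576 = -0.234.
Power = Φ(-0.234) = 0.408.

power ≈ 0.41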